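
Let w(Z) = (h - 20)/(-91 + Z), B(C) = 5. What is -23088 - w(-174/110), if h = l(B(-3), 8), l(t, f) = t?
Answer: -117564921/5092 ≈ -23088.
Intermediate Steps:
h = 5
w(Z) = -15/(-91 + Z) (w(Z) = (5 - 20)/(-91 + Z) = -15/(-91 + Z))
-23088 - w(-174/110) = -23088 - (-15)/(-91 - 174/110) = -23088 - (-15)/(-91 - 174*1/110) = -23088 - (-15)/(-91 - 87/55) = -23088 - (-15)/(-5092/55) = -23088 - (-15)*(-55)/5092 = -23088 - 1*825/5092 = -23088 - 825/5092 = -117564921/5092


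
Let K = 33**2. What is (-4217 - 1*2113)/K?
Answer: -2110/363 ≈ -5.8127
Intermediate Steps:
K = 1089
(-4217 - 1*2113)/K = (-4217 - 1*2113)/1089 = (-4217 - 2113)*(1/1089) = -6330*1/1089 = -2110/363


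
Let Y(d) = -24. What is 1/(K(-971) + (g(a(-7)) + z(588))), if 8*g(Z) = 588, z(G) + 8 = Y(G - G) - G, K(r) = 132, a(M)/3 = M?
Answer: -2/829 ≈ -0.0024125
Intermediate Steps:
a(M) = 3*M
z(G) = -32 - G (z(G) = -8 + (-24 - G) = -32 - G)
g(Z) = 147/2 (g(Z) = (⅛)*588 = 147/2)
1/(K(-971) + (g(a(-7)) + z(588))) = 1/(132 + (147/2 + (-32 - 1*588))) = 1/(132 + (147/2 + (-32 - 588))) = 1/(132 + (147/2 - 620)) = 1/(132 - 1093/2) = 1/(-829/2) = -2/829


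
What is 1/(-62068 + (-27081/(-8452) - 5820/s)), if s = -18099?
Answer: -50990916/3164724397735 ≈ -1.6112e-5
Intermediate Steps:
1/(-62068 + (-27081/(-8452) - 5820/s)) = 1/(-62068 + (-27081/(-8452) - 5820/(-18099))) = 1/(-62068 + (-27081*(-1/8452) - 5820*(-1/18099))) = 1/(-62068 + (27081/8452 + 1940/6033)) = 1/(-62068 + 179776553/50990916) = 1/(-3164724397735/50990916) = -50990916/3164724397735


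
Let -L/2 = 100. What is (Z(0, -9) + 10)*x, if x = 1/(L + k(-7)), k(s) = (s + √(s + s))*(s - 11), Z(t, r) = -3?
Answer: -259/5006 + 63*I*√14/5006 ≈ -0.051738 + 0.047088*I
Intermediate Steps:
L = -200 (L = -2*100 = -200)
k(s) = (-11 + s)*(s + √2*√s) (k(s) = (s + √(2*s))*(-11 + s) = (s + √2*√s)*(-11 + s) = (-11 + s)*(s + √2*√s))
x = 1/(-74 - 18*I*√14) (x = 1/(-200 + ((-7)² - 11*(-7) + √2*(-7)^(3/2) - 11*√2*√(-7))) = 1/(-200 + (49 + 77 + √2*(-7*I*√7) - 11*√2*I*√7)) = 1/(-200 + (49 + 77 - 7*I*√14 - 11*I*√14)) = 1/(-200 + (126 - 18*I*√14)) = 1/(-74 - 18*I*√14) ≈ -0.0073911 + 0.0067269*I)
(Z(0, -9) + 10)*x = (-3 + 10)*(I/(2*(-37*I + 9*√14))) = 7*(I/(2*(-37*I + 9*√14))) = 7*I/(2*(-37*I + 9*√14))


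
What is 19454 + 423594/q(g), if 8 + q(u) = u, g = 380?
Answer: 1276747/62 ≈ 20593.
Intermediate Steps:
q(u) = -8 + u
19454 + 423594/q(g) = 19454 + 423594/(-8 + 380) = 19454 + 423594/372 = 19454 + 423594*(1/372) = 19454 + 70599/62 = 1276747/62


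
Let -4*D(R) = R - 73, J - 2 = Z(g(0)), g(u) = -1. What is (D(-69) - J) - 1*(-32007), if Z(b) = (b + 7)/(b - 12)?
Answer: 833065/26 ≈ 32041.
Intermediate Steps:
Z(b) = (7 + b)/(-12 + b)
J = 20/13 (J = 2 + (7 - 1)/(-12 - 1) = 2 + 6/(-13) = 2 - 1/13*6 = 2 - 6/13 = 20/13 ≈ 1.5385)
D(R) = 73/4 - R/4 (D(R) = -(R - 73)/4 = -(-73 + R)/4 = 73/4 - R/4)
(D(-69) - J) - 1*(-32007) = ((73/4 - ¼*(-69)) - 1*20/13) - 1*(-32007) = ((73/4 + 69/4) - 20/13) + 32007 = (71/2 - 20/13) + 32007 = 883/26 + 32007 = 833065/26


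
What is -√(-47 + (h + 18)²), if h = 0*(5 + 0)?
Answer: -√277 ≈ -16.643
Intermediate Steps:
h = 0 (h = 0*5 = 0)
-√(-47 + (h + 18)²) = -√(-47 + (0 + 18)²) = -√(-47 + 18²) = -√(-47 + 324) = -√277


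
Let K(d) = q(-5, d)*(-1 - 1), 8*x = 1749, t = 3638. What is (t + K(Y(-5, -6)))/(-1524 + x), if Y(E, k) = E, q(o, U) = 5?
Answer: -29024/10443 ≈ -2.7793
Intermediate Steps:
x = 1749/8 (x = (⅛)*1749 = 1749/8 ≈ 218.63)
K(d) = -10 (K(d) = 5*(-1 - 1) = 5*(-2) = -10)
(t + K(Y(-5, -6)))/(-1524 + x) = (3638 - 10)/(-1524 + 1749/8) = 3628/(-10443/8) = 3628*(-8/10443) = -29024/10443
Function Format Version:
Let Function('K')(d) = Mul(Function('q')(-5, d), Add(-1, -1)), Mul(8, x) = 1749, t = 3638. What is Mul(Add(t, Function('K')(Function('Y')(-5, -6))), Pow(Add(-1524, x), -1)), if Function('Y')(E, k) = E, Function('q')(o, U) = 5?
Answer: Rational(-29024, 10443) ≈ -2.7793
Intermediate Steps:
x = Rational(1749, 8) (x = Mul(Rational(1, 8), 1749) = Rational(1749, 8) ≈ 218.63)
Function('K')(d) = -10 (Function('K')(d) = Mul(5, Add(-1, -1)) = Mul(5, -2) = -10)
Mul(Add(t, Function('K')(Function('Y')(-5, -6))), Pow(Add(-1524, x), -1)) = Mul(Add(3638, -10), Pow(Add(-1524, Rational(1749, 8)), -1)) = Mul(3628, Pow(Rational(-10443, 8), -1)) = Mul(3628, Rational(-8, 10443)) = Rational(-29024, 10443)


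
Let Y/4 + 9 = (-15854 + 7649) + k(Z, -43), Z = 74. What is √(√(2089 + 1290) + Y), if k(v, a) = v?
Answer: √(-32560 + √3379) ≈ 180.28*I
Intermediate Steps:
Y = -32560 (Y = -36 + 4*((-15854 + 7649) + 74) = -36 + 4*(-8205 + 74) = -36 + 4*(-8131) = -36 - 32524 = -32560)
√(√(2089 + 1290) + Y) = √(√(2089 + 1290) - 32560) = √(√3379 - 32560) = √(-32560 + √3379)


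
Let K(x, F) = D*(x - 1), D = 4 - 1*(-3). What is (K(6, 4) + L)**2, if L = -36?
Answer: 1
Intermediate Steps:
D = 7 (D = 4 + 3 = 7)
K(x, F) = -7 + 7*x (K(x, F) = 7*(x - 1) = 7*(-1 + x) = -7 + 7*x)
(K(6, 4) + L)**2 = ((-7 + 7*6) - 36)**2 = ((-7 + 42) - 36)**2 = (35 - 36)**2 = (-1)**2 = 1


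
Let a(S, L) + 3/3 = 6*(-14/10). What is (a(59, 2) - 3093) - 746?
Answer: -19242/5 ≈ -3848.4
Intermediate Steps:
a(S, L) = -47/5 (a(S, L) = -1 + 6*(-14/10) = -1 + 6*(-14*1/10) = -1 + 6*(-7/5) = -1 - 42/5 = -47/5)
(a(59, 2) - 3093) - 746 = (-47/5 - 3093) - 746 = -15512/5 - 746 = -19242/5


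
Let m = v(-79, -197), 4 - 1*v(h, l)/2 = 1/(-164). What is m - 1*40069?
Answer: -3285001/82 ≈ -40061.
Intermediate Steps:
v(h, l) = 657/82 (v(h, l) = 8 - 2/(-164) = 8 - 2*(-1/164) = 8 + 1/82 = 657/82)
m = 657/82 ≈ 8.0122
m - 1*40069 = 657/82 - 1*40069 = 657/82 - 40069 = -3285001/82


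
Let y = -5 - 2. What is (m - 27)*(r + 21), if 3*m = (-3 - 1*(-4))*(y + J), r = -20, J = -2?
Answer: -30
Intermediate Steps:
y = -7
m = -3 (m = ((-3 - 1*(-4))*(-7 - 2))/3 = ((-3 + 4)*(-9))/3 = (1*(-9))/3 = (1/3)*(-9) = -3)
(m - 27)*(r + 21) = (-3 - 27)*(-20 + 21) = -30*1 = -30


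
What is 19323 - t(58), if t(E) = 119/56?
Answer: 154567/8 ≈ 19321.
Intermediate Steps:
t(E) = 17/8 (t(E) = 119*(1/56) = 17/8)
19323 - t(58) = 19323 - 1*17/8 = 19323 - 17/8 = 154567/8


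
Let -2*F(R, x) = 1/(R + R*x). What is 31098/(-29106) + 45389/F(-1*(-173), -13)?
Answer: 914195820745/4851 ≈ 1.8846e+8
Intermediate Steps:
F(R, x) = -1/(2*(R + R*x))
31098/(-29106) + 45389/F(-1*(-173), -13) = 31098/(-29106) + 45389/((-1/(2*((-1*(-173)))*(1 - 13)))) = 31098*(-1/29106) + 45389/((-½/(173*(-12)))) = -5183/4851 + 45389/((-½*1/173*(-1/12))) = -5183/4851 + 45389/(1/4152) = -5183/4851 + 45389*4152 = -5183/4851 + 188455128 = 914195820745/4851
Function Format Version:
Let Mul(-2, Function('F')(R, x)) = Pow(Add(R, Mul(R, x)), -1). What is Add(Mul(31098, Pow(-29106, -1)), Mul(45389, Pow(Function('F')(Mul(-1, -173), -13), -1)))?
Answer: Rational(914195820745, 4851) ≈ 1.8846e+8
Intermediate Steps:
Function('F')(R, x) = Mul(Rational(-1, 2), Pow(Add(R, Mul(R, x)), -1))
Add(Mul(31098, Pow(-29106, -1)), Mul(45389, Pow(Function('F')(Mul(-1, -173), -13), -1))) = Add(Mul(31098, Pow(-29106, -1)), Mul(45389, Pow(Mul(Rational(-1, 2), Pow(Mul(-1, -173), -1), Pow(Add(1, -13), -1)), -1))) = Add(Mul(31098, Rational(-1, 29106)), Mul(45389, Pow(Mul(Rational(-1, 2), Pow(173, -1), Pow(-12, -1)), -1))) = Add(Rational(-5183, 4851), Mul(45389, Pow(Mul(Rational(-1, 2), Rational(1, 173), Rational(-1, 12)), -1))) = Add(Rational(-5183, 4851), Mul(45389, Pow(Rational(1, 4152), -1))) = Add(Rational(-5183, 4851), Mul(45389, 4152)) = Add(Rational(-5183, 4851), 188455128) = Rational(914195820745, 4851)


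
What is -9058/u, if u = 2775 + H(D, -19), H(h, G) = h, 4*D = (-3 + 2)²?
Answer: -36232/11101 ≈ -3.2639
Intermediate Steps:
D = ¼ (D = (-3 + 2)²/4 = (¼)*(-1)² = (¼)*1 = ¼ ≈ 0.25000)
u = 11101/4 (u = 2775 + ¼ = 11101/4 ≈ 2775.3)
-9058/u = -9058/11101/4 = -9058*4/11101 = -36232/11101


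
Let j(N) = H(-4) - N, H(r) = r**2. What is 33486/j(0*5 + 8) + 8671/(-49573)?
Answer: 829966055/198292 ≈ 4185.6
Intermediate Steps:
j(N) = 16 - N (j(N) = (-4)**2 - N = 16 - N)
33486/j(0*5 + 8) + 8671/(-49573) = 33486/(16 - (0*5 + 8)) + 8671/(-49573) = 33486/(16 - (0 + 8)) + 8671*(-1/49573) = 33486/(16 - 1*8) - 8671/49573 = 33486/(16 - 8) - 8671/49573 = 33486/8 - 8671/49573 = 33486*(1/8) - 8671/49573 = 16743/4 - 8671/49573 = 829966055/198292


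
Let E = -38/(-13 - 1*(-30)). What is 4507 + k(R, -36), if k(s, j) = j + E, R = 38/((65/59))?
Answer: 75969/17 ≈ 4468.8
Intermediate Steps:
R = 2242/65 (R = 38/((65*(1/59))) = 38/(65/59) = 38*(59/65) = 2242/65 ≈ 34.492)
E = -38/17 (E = -38/(-13 + 30) = -38/17 ≈ -2.2353)
k(s, j) = -38/17 + j (k(s, j) = j - 38/17 = -38/17 + j)
4507 + k(R, -36) = 4507 + (-38/17 - 36) = 4507 - 650/17 = 75969/17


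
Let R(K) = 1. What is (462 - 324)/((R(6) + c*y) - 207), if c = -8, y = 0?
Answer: -69/103 ≈ -0.66990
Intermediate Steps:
(462 - 324)/((R(6) + c*y) - 207) = (462 - 324)/((1 - 8*0) - 207) = 138/((1 + 0) - 207) = 138/(1 - 207) = 138/(-206) = 138*(-1/206) = -69/103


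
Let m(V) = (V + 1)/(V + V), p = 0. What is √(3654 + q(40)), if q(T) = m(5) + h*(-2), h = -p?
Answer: √91365/5 ≈ 60.453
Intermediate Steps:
m(V) = (1 + V)/(2*V) (m(V) = (1 + V)/((2*V)) = (1 + V)*(1/(2*V)) = (1 + V)/(2*V))
h = 0 (h = -1*0 = 0)
q(T) = ⅗ (q(T) = (½)*(1 + 5)/5 + 0*(-2) = (½)*(⅕)*6 + 0 = ⅗ + 0 = ⅗)
√(3654 + q(40)) = √(3654 + ⅗) = √(18273/5) = √91365/5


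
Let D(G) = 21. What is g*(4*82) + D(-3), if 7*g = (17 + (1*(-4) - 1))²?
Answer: 47379/7 ≈ 6768.4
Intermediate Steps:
g = 144/7 (g = (17 + (1*(-4) - 1))²/7 = (17 + (-4 - 1))²/7 = (17 - 5)²/7 = (⅐)*12² = (⅐)*144 = 144/7 ≈ 20.571)
g*(4*82) + D(-3) = 144*(4*82)/7 + 21 = (144/7)*328 + 21 = 47232/7 + 21 = 47379/7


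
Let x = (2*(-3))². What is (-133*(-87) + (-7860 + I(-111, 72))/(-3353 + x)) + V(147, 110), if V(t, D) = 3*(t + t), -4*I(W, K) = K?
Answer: 41314479/3317 ≈ 12455.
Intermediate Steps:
I(W, K) = -K/4
x = 36 (x = (-6)² = 36)
V(t, D) = 6*t (V(t, D) = 3*(2*t) = 6*t)
(-133*(-87) + (-7860 + I(-111, 72))/(-3353 + x)) + V(147, 110) = (-133*(-87) + (-7860 - ¼*72)/(-3353 + 36)) + 6*147 = (11571 + (-7860 - 18)/(-3317)) + 882 = (11571 - 7878*(-1/3317)) + 882 = (11571 + 7878/3317) + 882 = 38388885/3317 + 882 = 41314479/3317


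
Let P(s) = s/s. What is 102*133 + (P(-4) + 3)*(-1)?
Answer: 13562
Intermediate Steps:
P(s) = 1
102*133 + (P(-4) + 3)*(-1) = 102*133 + (1 + 3)*(-1) = 13566 + 4*(-1) = 13566 - 4 = 13562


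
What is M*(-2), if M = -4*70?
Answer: 560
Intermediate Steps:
M = -280
M*(-2) = -280*(-2) = 560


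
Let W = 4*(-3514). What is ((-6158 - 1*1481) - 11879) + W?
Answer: -33574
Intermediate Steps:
W = -14056
((-6158 - 1*1481) - 11879) + W = ((-6158 - 1*1481) - 11879) - 14056 = ((-6158 - 1481) - 11879) - 14056 = (-7639 - 11879) - 14056 = -19518 - 14056 = -33574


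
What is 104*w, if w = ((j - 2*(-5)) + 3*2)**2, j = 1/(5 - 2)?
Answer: 249704/9 ≈ 27745.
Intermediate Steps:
j = 1/3 ≈ 0.33333
w = 2401/9 (w = ((1/3 - 2*(-5)) + 3*2)**2 = ((1/3 + 10) + 6)**2 = (31/3 + 6)**2 = (49/3)**2 = 2401/9 ≈ 266.78)
104*w = 104*(2401/9) = 249704/9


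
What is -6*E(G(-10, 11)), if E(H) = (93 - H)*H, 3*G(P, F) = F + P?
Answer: -556/3 ≈ -185.33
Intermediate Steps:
G(P, F) = F/3 + P/3 (G(P, F) = (F + P)/3 = F/3 + P/3)
E(H) = H*(93 - H)
-6*E(G(-10, 11)) = -6*((1/3)*11 + (1/3)*(-10))*(93 - ((1/3)*11 + (1/3)*(-10))) = -6*(11/3 - 10/3)*(93 - (11/3 - 10/3)) = -2*(93 - 1*1/3) = -2*(93 - 1/3) = -2*278/3 = -6*278/9 = -556/3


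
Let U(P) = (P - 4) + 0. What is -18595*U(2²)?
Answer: 0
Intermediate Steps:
U(P) = -4 + P (U(P) = (-4 + P) + 0 = -4 + P)
-18595*U(2²) = -18595*(-4 + 2²) = -18595*(-4 + 4) = -18595*0 = 0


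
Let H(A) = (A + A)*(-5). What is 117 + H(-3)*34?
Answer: 1137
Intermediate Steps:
H(A) = -10*A (H(A) = (2*A)*(-5) = -10*A)
117 + H(-3)*34 = 117 - 10*(-3)*34 = 117 + 30*34 = 117 + 1020 = 1137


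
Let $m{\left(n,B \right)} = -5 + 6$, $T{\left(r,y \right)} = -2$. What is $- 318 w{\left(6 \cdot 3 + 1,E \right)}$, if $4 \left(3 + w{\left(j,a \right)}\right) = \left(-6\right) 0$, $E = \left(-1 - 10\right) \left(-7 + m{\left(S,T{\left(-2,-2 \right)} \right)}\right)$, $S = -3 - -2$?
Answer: $954$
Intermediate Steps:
$S = -1$ ($S = -3 + 2 = -1$)
$m{\left(n,B \right)} = 1$
$E = 66$ ($E = \left(-1 - 10\right) \left(-7 + 1\right) = \left(-11\right) \left(-6\right) = 66$)
$w{\left(j,a \right)} = -3$ ($w{\left(j,a \right)} = -3 + \frac{\left(-6\right) 0}{4} = -3 + \frac{1}{4} \cdot 0 = -3 + 0 = -3$)
$- 318 w{\left(6 \cdot 3 + 1,E \right)} = \left(-318\right) \left(-3\right) = 954$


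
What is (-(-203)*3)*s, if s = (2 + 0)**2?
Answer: 2436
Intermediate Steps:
s = 4 (s = 2**2 = 4)
(-(-203)*3)*s = -(-203)*3*4 = -29*(-21)*4 = 609*4 = 2436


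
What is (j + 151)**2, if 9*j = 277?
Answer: 2676496/81 ≈ 33043.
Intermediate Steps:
j = 277/9 (j = (1/9)*277 = 277/9 ≈ 30.778)
(j + 151)**2 = (277/9 + 151)**2 = (1636/9)**2 = 2676496/81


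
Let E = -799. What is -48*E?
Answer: 38352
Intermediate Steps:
-48*E = -48*(-799) = 38352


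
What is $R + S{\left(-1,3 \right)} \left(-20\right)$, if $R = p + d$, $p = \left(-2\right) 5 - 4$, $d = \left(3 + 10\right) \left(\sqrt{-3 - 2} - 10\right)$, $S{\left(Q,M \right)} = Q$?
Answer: $-124 + 13 i \sqrt{5} \approx -124.0 + 29.069 i$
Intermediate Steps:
$d = -130 + 13 i \sqrt{5}$ ($d = 13 \left(\sqrt{-5} - 10\right) = 13 \left(i \sqrt{5} - 10\right) = 13 \left(-10 + i \sqrt{5}\right) = -130 + 13 i \sqrt{5} \approx -130.0 + 29.069 i$)
$p = -14$ ($p = -10 - 4 = -14$)
$R = -144 + 13 i \sqrt{5}$ ($R = -14 - \left(130 - 13 i \sqrt{5}\right) = -144 + 13 i \sqrt{5} \approx -144.0 + 29.069 i$)
$R + S{\left(-1,3 \right)} \left(-20\right) = \left(-144 + 13 i \sqrt{5}\right) - -20 = \left(-144 + 13 i \sqrt{5}\right) + 20 = -124 + 13 i \sqrt{5}$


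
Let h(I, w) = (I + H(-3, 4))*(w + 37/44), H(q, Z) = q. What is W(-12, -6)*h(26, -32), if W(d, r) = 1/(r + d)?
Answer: 10511/264 ≈ 39.814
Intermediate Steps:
h(I, w) = (-3 + I)*(37/44 + w) (h(I, w) = (I - 3)*(w + 37/44) = (-3 + I)*(w + 37*(1/44)) = (-3 + I)*(w + 37/44) = (-3 + I)*(37/44 + w))
W(d, r) = 1/(d + r)
W(-12, -6)*h(26, -32) = (-111/44 - 3*(-32) + (37/44)*26 + 26*(-32))/(-12 - 6) = (-111/44 + 96 + 481/22 - 832)/(-18) = -1/18*(-31533/44) = 10511/264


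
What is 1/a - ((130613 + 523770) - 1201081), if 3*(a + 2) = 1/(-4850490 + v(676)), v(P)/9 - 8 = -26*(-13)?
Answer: 15900290591258/29084257 ≈ 5.4670e+5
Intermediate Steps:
v(P) = 3114 (v(P) = 72 + 9*(-26*(-13)) = 72 + 9*338 = 72 + 3042 = 3114)
a = -29084257/14542128 (a = -2 + 1/(3*(-4850490 + 3114)) = -2 + (1/3)/(-4847376) = -2 + (1/3)*(-1/4847376) = -2 - 1/14542128 = -29084257/14542128 ≈ -2.0000)
1/a - ((130613 + 523770) - 1201081) = 1/(-29084257/14542128) - ((130613 + 523770) - 1201081) = -14542128/29084257 - (654383 - 1201081) = -14542128/29084257 - 1*(-546698) = -14542128/29084257 + 546698 = 15900290591258/29084257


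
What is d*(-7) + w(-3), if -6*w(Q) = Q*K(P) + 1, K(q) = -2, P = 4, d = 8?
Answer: -343/6 ≈ -57.167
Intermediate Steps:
w(Q) = -⅙ + Q/3 (w(Q) = -(Q*(-2) + 1)/6 = -(-2*Q + 1)/6 = -(1 - 2*Q)/6 = -⅙ + Q/3)
d*(-7) + w(-3) = 8*(-7) + (-⅙ + (⅓)*(-3)) = -56 + (-⅙ - 1) = -56 - 7/6 = -343/6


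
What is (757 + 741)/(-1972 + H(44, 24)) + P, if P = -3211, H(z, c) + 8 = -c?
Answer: -3218171/1002 ≈ -3211.7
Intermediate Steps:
H(z, c) = -8 - c
(757 + 741)/(-1972 + H(44, 24)) + P = (757 + 741)/(-1972 + (-8 - 1*24)) - 3211 = 1498/(-1972 + (-8 - 24)) - 3211 = 1498/(-1972 - 32) - 3211 = 1498/(-2004) - 3211 = 1498*(-1/2004) - 3211 = -749/1002 - 3211 = -3218171/1002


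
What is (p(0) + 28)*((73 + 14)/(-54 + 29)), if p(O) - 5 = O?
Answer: -2871/25 ≈ -114.84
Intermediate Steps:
p(O) = 5 + O
(p(0) + 28)*((73 + 14)/(-54 + 29)) = ((5 + 0) + 28)*((73 + 14)/(-54 + 29)) = (5 + 28)*(87/(-25)) = 33*(87*(-1/25)) = 33*(-87/25) = -2871/25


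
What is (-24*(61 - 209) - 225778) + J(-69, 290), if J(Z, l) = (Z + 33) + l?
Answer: -221972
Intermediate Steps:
J(Z, l) = 33 + Z + l (J(Z, l) = (33 + Z) + l = 33 + Z + l)
(-24*(61 - 209) - 225778) + J(-69, 290) = (-24*(61 - 209) - 225778) + (33 - 69 + 290) = (-24*(-148) - 225778) + 254 = (3552 - 225778) + 254 = -222226 + 254 = -221972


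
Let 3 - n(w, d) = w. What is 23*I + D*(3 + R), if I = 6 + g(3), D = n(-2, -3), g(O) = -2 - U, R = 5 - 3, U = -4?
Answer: 209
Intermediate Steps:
n(w, d) = 3 - w
R = 2
g(O) = 2 (g(O) = -2 - 1*(-4) = -2 + 4 = 2)
D = 5 (D = 3 - 1*(-2) = 3 + 2 = 5)
I = 8 (I = 6 + 2 = 8)
23*I + D*(3 + R) = 23*8 + 5*(3 + 2) = 184 + 5*5 = 184 + 25 = 209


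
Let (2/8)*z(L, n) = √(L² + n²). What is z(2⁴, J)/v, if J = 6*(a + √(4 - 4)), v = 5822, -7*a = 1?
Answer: 4*√3145/20377 ≈ 0.011009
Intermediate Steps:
a = -⅐ (a = -⅐*1 = -⅐ ≈ -0.14286)
J = -6/7 (J = 6*(-⅐ + √(4 - 4)) = 6*(-⅐ + √0) = 6*(-⅐ + 0) = 6*(-⅐) = -6/7 ≈ -0.85714)
z(L, n) = 4*√(L² + n²)
z(2⁴, J)/v = (4*√((2⁴)² + (-6/7)²))/5822 = (4*√(16² + 36/49))*(1/5822) = (4*√(256 + 36/49))*(1/5822) = (4*√(12580/49))*(1/5822) = (4*(2*√3145/7))*(1/5822) = (8*√3145/7)*(1/5822) = 4*√3145/20377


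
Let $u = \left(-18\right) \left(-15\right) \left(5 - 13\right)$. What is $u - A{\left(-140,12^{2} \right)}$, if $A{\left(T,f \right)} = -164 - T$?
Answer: $-2136$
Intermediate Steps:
$u = -2160$ ($u = 270 \left(-8\right) = -2160$)
$u - A{\left(-140,12^{2} \right)} = -2160 - \left(-164 - -140\right) = -2160 - \left(-164 + 140\right) = -2160 - -24 = -2160 + 24 = -2136$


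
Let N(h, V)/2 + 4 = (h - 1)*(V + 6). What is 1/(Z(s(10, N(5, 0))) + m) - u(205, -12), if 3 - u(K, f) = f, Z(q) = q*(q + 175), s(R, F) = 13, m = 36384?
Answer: -582419/38828 ≈ -15.000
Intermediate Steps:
N(h, V) = -8 + 2*(-1 + h)*(6 + V) (N(h, V) = -8 + 2*((h - 1)*(V + 6)) = -8 + 2*((-1 + h)*(6 + V)) = -8 + 2*(-1 + h)*(6 + V))
Z(q) = q*(175 + q)
u(K, f) = 3 - f
1/(Z(s(10, N(5, 0))) + m) - u(205, -12) = 1/(13*(175 + 13) + 36384) - (3 - 1*(-12)) = 1/(13*188 + 36384) - (3 + 12) = 1/(2444 + 36384) - 1*15 = 1/38828 - 15 = -582419/38828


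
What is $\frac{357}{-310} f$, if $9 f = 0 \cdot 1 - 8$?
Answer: $\frac{476}{465} \approx 1.0237$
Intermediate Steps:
$f = - \frac{8}{9}$ ($f = \frac{0 \cdot 1 - 8}{9} = \frac{0 - 8}{9} = \frac{1}{9} \left(-8\right) = - \frac{8}{9} \approx -0.88889$)
$\frac{357}{-310} f = \frac{357}{-310} \left(- \frac{8}{9}\right) = 357 \left(- \frac{1}{310}\right) \left(- \frac{8}{9}\right) = \left(- \frac{357}{310}\right) \left(- \frac{8}{9}\right) = \frac{476}{465}$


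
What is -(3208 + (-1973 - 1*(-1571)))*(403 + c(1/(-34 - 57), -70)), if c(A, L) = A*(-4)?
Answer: -102915662/91 ≈ -1.1309e+6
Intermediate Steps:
c(A, L) = -4*A
-(3208 + (-1973 - 1*(-1571)))*(403 + c(1/(-34 - 57), -70)) = -(3208 + (-1973 - 1*(-1571)))*(403 - 4/(-34 - 57)) = -(3208 + (-1973 + 1571))*(403 - 4/(-91)) = -(3208 - 402)*(403 - 4*(-1/91)) = -2806*(403 + 4/91) = -2806*36677/91 = -1*102915662/91 = -102915662/91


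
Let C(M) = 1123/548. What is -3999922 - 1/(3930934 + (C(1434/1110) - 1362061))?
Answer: -5630864304005442/1407743527 ≈ -3.9999e+6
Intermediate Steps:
C(M) = 1123/548 (C(M) = 1123*(1/548) = 1123/548)
-3999922 - 1/(3930934 + (C(1434/1110) - 1362061)) = -3999922 - 1/(3930934 + (1123/548 - 1362061)) = -3999922 - 1/(3930934 - 746408305/548) = -3999922 - 1/1407743527/548 = -3999922 - 1*548/1407743527 = -3999922 - 548/1407743527 = -5630864304005442/1407743527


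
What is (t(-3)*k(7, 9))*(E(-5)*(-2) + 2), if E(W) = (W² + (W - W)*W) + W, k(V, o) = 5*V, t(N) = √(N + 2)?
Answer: -1330*I ≈ -1330.0*I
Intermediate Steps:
t(N) = √(2 + N)
E(W) = W + W² (E(W) = (W² + 0*W) + W = (W² + 0) + W = W² + W = W + W²)
(t(-3)*k(7, 9))*(E(-5)*(-2) + 2) = (√(2 - 3)*(5*7))*(-5*(1 - 5)*(-2) + 2) = (√(-1)*35)*(-5*(-4)*(-2) + 2) = (I*35)*(20*(-2) + 2) = (35*I)*(-40 + 2) = (35*I)*(-38) = -1330*I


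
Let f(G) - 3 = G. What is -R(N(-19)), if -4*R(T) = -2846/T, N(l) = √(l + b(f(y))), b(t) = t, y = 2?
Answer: 1423*I*√14/28 ≈ 190.16*I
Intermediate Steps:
f(G) = 3 + G
N(l) = √(5 + l) (N(l) = √(l + (3 + 2)) = √(l + 5) = √(5 + l))
R(T) = 1423/(2*T) (R(T) = -(-1423)/(2*T) = 1423/(2*T))
-R(N(-19)) = -1423/(2*(√(5 - 19))) = -1423/(2*(√(-14))) = -1423/(2*(I*√14)) = -1423*(-I*√14/14)/2 = -(-1423)*I*√14/28 = 1423*I*√14/28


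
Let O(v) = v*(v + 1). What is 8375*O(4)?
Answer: 167500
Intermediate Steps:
O(v) = v*(1 + v)
8375*O(4) = 8375*(4*(1 + 4)) = 8375*(4*5) = 8375*20 = 167500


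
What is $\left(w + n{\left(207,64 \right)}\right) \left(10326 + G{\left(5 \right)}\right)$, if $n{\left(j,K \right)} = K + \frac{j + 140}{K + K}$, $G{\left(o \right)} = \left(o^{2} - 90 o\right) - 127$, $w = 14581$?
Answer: $\frac{9162670509}{64} \approx 1.4317 \cdot 10^{8}$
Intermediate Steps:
$G{\left(o \right)} = -127 + o^{2} - 90 o$
$n{\left(j,K \right)} = K + \frac{140 + j}{2 K}$
$\left(w + n{\left(207,64 \right)}\right) \left(10326 + G{\left(5 \right)}\right) = \left(14581 + \frac{70 + 64^{2} + \frac{1}{2} \cdot 207}{64}\right) \left(10326 - \left(577 - 25\right)\right) = \left(14581 + \frac{70 + 4096 + \frac{207}{2}}{64}\right) \left(10326 - 552\right) = \left(14581 + \frac{1}{64} \cdot \frac{8539}{2}\right) \left(10326 - 552\right) = \left(14581 + \frac{8539}{128}\right) 9774 = \frac{1874907}{128} \cdot 9774 = \frac{9162670509}{64}$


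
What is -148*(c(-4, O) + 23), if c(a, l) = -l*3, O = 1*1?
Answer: -2960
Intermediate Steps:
O = 1
c(a, l) = -3*l
-148*(c(-4, O) + 23) = -148*(-3*1 + 23) = -148*(-3 + 23) = -148*20 = -2960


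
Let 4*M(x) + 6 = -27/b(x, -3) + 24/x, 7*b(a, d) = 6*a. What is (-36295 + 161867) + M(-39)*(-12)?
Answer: 3265325/26 ≈ 1.2559e+5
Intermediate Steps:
b(a, d) = 6*a/7 (b(a, d) = (6*a)/7 = 6*a/7)
M(x) = -3/2 - 15/(8*x) (M(x) = -3/2 + (-27*7/(6*x) + 24/x)/4 = -3/2 + (-63/(2*x) + 24/x)/4 = -3/2 + (-15/(2*x))/4 = -3/2 - 15/(8*x))
(-36295 + 161867) + M(-39)*(-12) = (-36295 + 161867) + ((3/8)*(-5 - 4*(-39))/(-39))*(-12) = 125572 + ((3/8)*(-1/39)*(-5 + 156))*(-12) = 125572 + ((3/8)*(-1/39)*151)*(-12) = 125572 - 151/104*(-12) = 125572 + 453/26 = 3265325/26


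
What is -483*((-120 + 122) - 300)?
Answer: 143934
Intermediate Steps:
-483*((-120 + 122) - 300) = -483*(2 - 300) = -483*(-298) = 143934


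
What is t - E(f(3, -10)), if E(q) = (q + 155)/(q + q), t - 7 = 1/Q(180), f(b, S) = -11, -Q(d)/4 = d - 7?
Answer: 103097/7612 ≈ 13.544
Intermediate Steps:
Q(d) = 28 - 4*d (Q(d) = -4*(d - 7) = -4*(-7 + d) = 28 - 4*d)
t = 4843/692 (t = 7 + 1/(28 - 4*180) = 7 + 1/(28 - 720) = 7 + 1/(-692) = 7 - 1/692 = 4843/692 ≈ 6.9986)
E(q) = (155 + q)/(2*q) (E(q) = (155 + q)/((2*q)) = (155 + q)*(1/(2*q)) = (155 + q)/(2*q))
t - E(f(3, -10)) = 4843/692 - (155 - 11)/(2*(-11)) = 4843/692 - (-1)*144/(2*11) = 4843/692 - 1*(-72/11) = 4843/692 + 72/11 = 103097/7612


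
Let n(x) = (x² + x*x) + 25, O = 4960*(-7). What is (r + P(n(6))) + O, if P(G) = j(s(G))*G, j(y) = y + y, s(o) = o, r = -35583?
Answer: -51485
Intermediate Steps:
O = -34720
j(y) = 2*y
n(x) = 25 + 2*x² (n(x) = (x² + x²) + 25 = 2*x² + 25 = 25 + 2*x²)
P(G) = 2*G² (P(G) = (2*G)*G = 2*G²)
(r + P(n(6))) + O = (-35583 + 2*(25 + 2*6²)²) - 34720 = (-35583 + 2*(25 + 2*36)²) - 34720 = (-35583 + 2*(25 + 72)²) - 34720 = (-35583 + 2*97²) - 34720 = (-35583 + 2*9409) - 34720 = (-35583 + 18818) - 34720 = -16765 - 34720 = -51485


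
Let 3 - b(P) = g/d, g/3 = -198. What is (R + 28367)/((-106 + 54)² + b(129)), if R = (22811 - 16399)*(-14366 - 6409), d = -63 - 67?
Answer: -8656760645/175658 ≈ -49282.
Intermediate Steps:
g = -594 (g = 3*(-198) = -594)
d = -130
R = -133209300 (R = 6412*(-20775) = -133209300)
b(P) = -102/65 (b(P) = 3 - (-594)/(-130) = 3 - (-594)*(-1)/130 = 3 - 1*297/65 = 3 - 297/65 = -102/65)
(R + 28367)/((-106 + 54)² + b(129)) = (-133209300 + 28367)/((-106 + 54)² - 102/65) = -133180933/((-52)² - 102/65) = -133180933/(2704 - 102/65) = -133180933/175658/65 = -133180933*65/175658 = -8656760645/175658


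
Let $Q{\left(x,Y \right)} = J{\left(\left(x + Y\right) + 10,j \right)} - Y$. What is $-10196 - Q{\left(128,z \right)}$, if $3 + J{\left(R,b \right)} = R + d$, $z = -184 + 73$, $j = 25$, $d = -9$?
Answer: $-10322$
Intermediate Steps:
$z = -111$
$J{\left(R,b \right)} = -12 + R$ ($J{\left(R,b \right)} = -3 + \left(R - 9\right) = -3 + \left(-9 + R\right) = -12 + R$)
$Q{\left(x,Y \right)} = -2 + x$ ($Q{\left(x,Y \right)} = \left(-12 + \left(\left(x + Y\right) + 10\right)\right) - Y = \left(-12 + \left(\left(Y + x\right) + 10\right)\right) - Y = \left(-12 + \left(10 + Y + x\right)\right) - Y = \left(-2 + Y + x\right) - Y = -2 + x$)
$-10196 - Q{\left(128,z \right)} = -10196 - \left(-2 + 128\right) = -10196 - 126 = -10322$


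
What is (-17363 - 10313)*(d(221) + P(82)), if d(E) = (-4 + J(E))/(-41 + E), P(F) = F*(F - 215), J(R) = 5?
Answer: 13582543601/45 ≈ 3.0183e+8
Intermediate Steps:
P(F) = F*(-215 + F)
d(E) = 1/(-41 + E) (d(E) = (-4 + 5)/(-41 + E) = 1/(-41 + E))
(-17363 - 10313)*(d(221) + P(82)) = (-17363 - 10313)*(1/(-41 + 221) + 82*(-215 + 82)) = -27676*(1/180 + 82*(-133)) = -27676*(1/180 - 10906) = -27676*(-1963079/180) = 13582543601/45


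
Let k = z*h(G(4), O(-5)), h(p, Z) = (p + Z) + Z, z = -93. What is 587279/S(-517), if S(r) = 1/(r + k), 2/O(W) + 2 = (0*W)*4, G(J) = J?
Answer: -412857137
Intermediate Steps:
O(W) = -1 (O(W) = 2/(-2 + (0*W)*4) = 2/(-2 + 0*4) = 2/(-2 + 0) = 2/(-2) = 2*(-½) = -1)
h(p, Z) = p + 2*Z (h(p, Z) = (Z + p) + Z = p + 2*Z)
k = -186 (k = -93*(4 + 2*(-1)) = -93*(4 - 2) = -93*2 = -186)
S(r) = 1/(-186 + r) (S(r) = 1/(r - 186) = 1/(-186 + r))
587279/S(-517) = 587279/(1/(-186 - 517)) = 587279/(1/(-703)) = 587279/(-1/703) = 587279*(-703) = -412857137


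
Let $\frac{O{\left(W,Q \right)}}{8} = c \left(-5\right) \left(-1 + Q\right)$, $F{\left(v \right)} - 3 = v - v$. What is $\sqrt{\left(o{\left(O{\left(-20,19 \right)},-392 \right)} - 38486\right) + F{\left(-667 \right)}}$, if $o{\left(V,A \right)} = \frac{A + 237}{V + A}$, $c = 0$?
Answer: $\frac{i \sqrt{30170362}}{28} \approx 196.17 i$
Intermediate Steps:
$F{\left(v \right)} = 3$ ($F{\left(v \right)} = 3 + \left(v - v\right) = 3 + 0 = 3$)
$O{\left(W,Q \right)} = 0$ ($O{\left(W,Q \right)} = 8 \cdot 0 \left(-5\right) \left(-1 + Q\right) = 8 \cdot 0 \left(-1 + Q\right) = 8 \cdot 0 = 0$)
$o{\left(V,A \right)} = \frac{237 + A}{A + V}$
$\sqrt{\left(o{\left(O{\left(-20,19 \right)},-392 \right)} - 38486\right) + F{\left(-667 \right)}} = \sqrt{\left(\frac{237 - 392}{-392 + 0} - 38486\right) + 3} = \sqrt{\left(\frac{1}{-392} \left(-155\right) - 38486\right) + 3} = \sqrt{\left(\left(- \frac{1}{392}\right) \left(-155\right) - 38486\right) + 3} = \sqrt{\left(\frac{155}{392} - 38486\right) + 3} = \sqrt{- \frac{15086357}{392} + 3} = \sqrt{- \frac{15085181}{392}} = \frac{i \sqrt{30170362}}{28}$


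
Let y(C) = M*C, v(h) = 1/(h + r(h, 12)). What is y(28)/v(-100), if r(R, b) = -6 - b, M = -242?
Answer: 799568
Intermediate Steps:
v(h) = 1/(-18 + h) (v(h) = 1/(h + (-6 - 1*12)) = 1/(h + (-6 - 12)) = 1/(h - 18) = 1/(-18 + h))
y(C) = -242*C
y(28)/v(-100) = (-242*28)/(1/(-18 - 100)) = -6776/(1/(-118)) = -6776/(-1/118) = -6776*(-118) = 799568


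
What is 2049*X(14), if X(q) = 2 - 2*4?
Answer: -12294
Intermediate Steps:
X(q) = -6 (X(q) = 2 - 8 = -6)
2049*X(14) = 2049*(-6) = -12294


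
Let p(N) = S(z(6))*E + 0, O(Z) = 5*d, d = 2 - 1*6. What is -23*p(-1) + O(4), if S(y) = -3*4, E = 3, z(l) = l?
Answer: 808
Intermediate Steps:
d = -4 (d = 2 - 6 = -4)
O(Z) = -20 (O(Z) = 5*(-4) = -20)
S(y) = -12
p(N) = -36 (p(N) = -12*3 + 0 = -36 + 0 = -36)
-23*p(-1) + O(4) = -23*(-36) - 20 = 828 - 20 = 808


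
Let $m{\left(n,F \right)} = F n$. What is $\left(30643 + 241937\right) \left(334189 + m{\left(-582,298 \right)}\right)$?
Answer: $43818052740$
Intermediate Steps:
$\left(30643 + 241937\right) \left(334189 + m{\left(-582,298 \right)}\right) = \left(30643 + 241937\right) \left(334189 + 298 \left(-582\right)\right) = 272580 \left(334189 - 173436\right) = 272580 \cdot 160753 = 43818052740$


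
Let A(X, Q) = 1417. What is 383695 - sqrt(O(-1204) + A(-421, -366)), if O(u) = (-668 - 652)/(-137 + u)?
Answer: 383695 - sqrt(283326033)/447 ≈ 3.8366e+5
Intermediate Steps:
O(u) = -1320/(-137 + u)
383695 - sqrt(O(-1204) + A(-421, -366)) = 383695 - sqrt(-1320/(-137 - 1204) + 1417) = 383695 - sqrt(-1320/(-1341) + 1417) = 383695 - sqrt(-1320*(-1/1341) + 1417) = 383695 - sqrt(440/447 + 1417) = 383695 - sqrt(633839/447) = 383695 - sqrt(283326033)/447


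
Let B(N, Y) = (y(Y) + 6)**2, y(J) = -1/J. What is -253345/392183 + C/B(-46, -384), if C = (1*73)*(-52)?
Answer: -220867707875233/2083678083575 ≈ -106.00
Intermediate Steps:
C = -3796 (C = 73*(-52) = -3796)
B(N, Y) = (6 - 1/Y)**2 (B(N, Y) = (-1/Y + 6)**2 = (6 - 1/Y)**2)
-253345/392183 + C/B(-46, -384) = -253345/392183 - 3796*147456/(-1 + 6*(-384))**2 = -253345*1/392183 - 3796*147456/(-1 - 2304)**2 = -253345/392183 - 3796/((1/147456)*(-2305)**2) = -253345/392183 - 3796/((1/147456)*5313025) = -253345/392183 - 3796/5313025/147456 = -253345/392183 - 3796*147456/5313025 = -253345/392183 - 559742976/5313025 = -220867707875233/2083678083575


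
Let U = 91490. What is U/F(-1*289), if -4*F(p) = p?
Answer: 365960/289 ≈ 1266.3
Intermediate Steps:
F(p) = -p/4
U/F(-1*289) = 91490/((-(-1)*289/4)) = 91490/((-¼*(-289))) = 91490/(289/4) = 91490*(4/289) = 365960/289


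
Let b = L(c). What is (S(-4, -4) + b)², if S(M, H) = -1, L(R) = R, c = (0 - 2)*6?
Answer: 169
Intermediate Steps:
c = -12 (c = -2*6 = -12)
b = -12
(S(-4, -4) + b)² = (-1 - 12)² = (-13)² = 169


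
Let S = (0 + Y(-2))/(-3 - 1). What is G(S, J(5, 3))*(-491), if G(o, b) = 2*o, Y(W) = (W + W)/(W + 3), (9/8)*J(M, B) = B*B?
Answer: -982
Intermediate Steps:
J(M, B) = 8*B²/9 (J(M, B) = 8*(B*B)/9 = 8*B²/9)
Y(W) = 2*W/(3 + W) (Y(W) = (2*W)/(3 + W) = 2*W/(3 + W))
S = 1 (S = (0 + 2*(-2)/(3 - 2))/(-3 - 1) = (0 + 2*(-2)/1)/(-4) = (0 + 2*(-2)*1)*(-¼) = (0 - 4)*(-¼) = -4*(-¼) = 1)
G(S, J(5, 3))*(-491) = (2*1)*(-491) = 2*(-491) = -982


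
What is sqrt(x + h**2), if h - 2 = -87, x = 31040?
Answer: sqrt(38265) ≈ 195.61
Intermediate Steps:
h = -85 (h = 2 - 87 = -85)
sqrt(x + h**2) = sqrt(31040 + (-85)**2) = sqrt(31040 + 7225) = sqrt(38265)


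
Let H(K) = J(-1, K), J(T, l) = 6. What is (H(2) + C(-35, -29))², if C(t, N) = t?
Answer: 841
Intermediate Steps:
H(K) = 6
(H(2) + C(-35, -29))² = (6 - 35)² = (-29)² = 841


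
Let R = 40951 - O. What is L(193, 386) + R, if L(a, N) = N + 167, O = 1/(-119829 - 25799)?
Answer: 6044144513/145628 ≈ 41504.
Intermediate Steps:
O = -1/145628 (O = 1/(-145628) = -1/145628 ≈ -6.8668e-6)
L(a, N) = 167 + N
R = 5963612229/145628 (R = 40951 - 1*(-1/145628) = 40951 + 1/145628 = 5963612229/145628 ≈ 40951.)
L(193, 386) + R = (167 + 386) + 5963612229/145628 = 553 + 5963612229/145628 = 6044144513/145628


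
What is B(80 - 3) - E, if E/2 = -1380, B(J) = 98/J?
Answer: 30374/11 ≈ 2761.3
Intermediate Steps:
E = -2760 (E = 2*(-1380) = -2760)
B(80 - 3) - E = 98/(80 - 3) - 1*(-2760) = 98/77 + 2760 = 98*(1/77) + 2760 = 14/11 + 2760 = 30374/11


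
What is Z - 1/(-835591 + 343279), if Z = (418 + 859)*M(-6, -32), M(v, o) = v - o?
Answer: 16345743025/492312 ≈ 33202.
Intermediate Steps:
Z = 33202 (Z = (418 + 859)*(-6 - 1*(-32)) = 1277*(-6 + 32) = 1277*26 = 33202)
Z - 1/(-835591 + 343279) = 33202 - 1/(-835591 + 343279) = 33202 - 1/(-492312) = 33202 - 1*(-1/492312) = 33202 + 1/492312 = 16345743025/492312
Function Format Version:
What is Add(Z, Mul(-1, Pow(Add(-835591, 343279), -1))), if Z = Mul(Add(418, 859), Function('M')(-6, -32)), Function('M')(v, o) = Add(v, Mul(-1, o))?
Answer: Rational(16345743025, 492312) ≈ 33202.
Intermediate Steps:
Z = 33202 (Z = Mul(Add(418, 859), Add(-6, Mul(-1, -32))) = Mul(1277, Add(-6, 32)) = Mul(1277, 26) = 33202)
Add(Z, Mul(-1, Pow(Add(-835591, 343279), -1))) = Add(33202, Mul(-1, Pow(Add(-835591, 343279), -1))) = Add(33202, Mul(-1, Pow(-492312, -1))) = Add(33202, Mul(-1, Rational(-1, 492312))) = Add(33202, Rational(1, 492312)) = Rational(16345743025, 492312)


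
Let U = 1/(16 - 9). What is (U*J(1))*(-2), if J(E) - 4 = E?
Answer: -10/7 ≈ -1.4286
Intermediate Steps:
U = 1/7 ≈ 0.14286
J(E) = 4 + E
(U*J(1))*(-2) = ((4 + 1)/7)*(-2) = ((1/7)*5)*(-2) = (5/7)*(-2) = -10/7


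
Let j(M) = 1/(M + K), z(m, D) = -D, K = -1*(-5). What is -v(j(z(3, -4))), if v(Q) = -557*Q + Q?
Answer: 556/9 ≈ 61.778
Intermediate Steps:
K = 5
j(M) = 1/(5 + M) (j(M) = 1/(M + 5) = 1/(5 + M))
v(Q) = -556*Q
-v(j(z(3, -4))) = -(-556)/(5 - 1*(-4)) = -(-556)/(5 + 4) = -(-556)/9 = -1*(-556/9) = 556/9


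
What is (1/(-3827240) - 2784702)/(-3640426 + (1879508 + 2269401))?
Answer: -10657722882481/1946086476920 ≈ -5.4765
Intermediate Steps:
(1/(-3827240) - 2784702)/(-3640426 + (1879508 + 2269401)) = (-1/3827240 - 2784702)/(-3640426 + 4148909) = -10657722882481/3827240/508483 = -10657722882481/3827240*1/508483 = -10657722882481/1946086476920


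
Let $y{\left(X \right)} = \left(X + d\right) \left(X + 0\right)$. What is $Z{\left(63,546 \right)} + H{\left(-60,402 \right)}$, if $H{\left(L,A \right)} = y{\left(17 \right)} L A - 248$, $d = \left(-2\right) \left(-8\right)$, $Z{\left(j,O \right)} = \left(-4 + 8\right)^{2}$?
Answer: $-13531552$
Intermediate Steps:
$Z{\left(j,O \right)} = 16$ ($Z{\left(j,O \right)} = 4^{2} = 16$)
$d = 16$
$y{\left(X \right)} = X \left(16 + X\right)$ ($y{\left(X \right)} = \left(X + 16\right) \left(X + 0\right) = \left(16 + X\right) X = X \left(16 + X\right)$)
$H{\left(L,A \right)} = -248 + 561 A L$ ($H{\left(L,A \right)} = 17 \left(16 + 17\right) L A - 248 = 17 \cdot 33 L A - 248 = 561 L A - 248 = 561 A L - 248 = -248 + 561 A L$)
$Z{\left(63,546 \right)} + H{\left(-60,402 \right)} = 16 + \left(-248 + 561 \cdot 402 \left(-60\right)\right) = 16 - 13531568 = -13531552$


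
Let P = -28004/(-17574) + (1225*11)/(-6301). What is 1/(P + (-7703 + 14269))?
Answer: 55366887/363508801819 ≈ 0.00015231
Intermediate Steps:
P = -30178223/55366887 (P = -28004*(-1/17574) + 13475*(-1/6301) = 14002/8787 - 13475/6301 = -30178223/55366887 ≈ -0.54506)
1/(P + (-7703 + 14269)) = 1/(-30178223/55366887 + (-7703 + 14269)) = 1/(-30178223/55366887 + 6566) = 1/(363508801819/55366887) = 55366887/363508801819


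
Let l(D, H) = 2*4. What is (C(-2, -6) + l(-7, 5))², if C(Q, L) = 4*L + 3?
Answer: 169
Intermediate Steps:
l(D, H) = 8
C(Q, L) = 3 + 4*L
(C(-2, -6) + l(-7, 5))² = ((3 + 4*(-6)) + 8)² = ((3 - 24) + 8)² = (-21 + 8)² = (-13)² = 169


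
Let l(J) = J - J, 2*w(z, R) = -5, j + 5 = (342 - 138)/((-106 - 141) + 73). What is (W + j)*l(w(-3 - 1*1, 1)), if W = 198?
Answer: 0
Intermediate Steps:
j = -179/29 (j = -5 + (342 - 138)/((-106 - 141) + 73) = -5 + 204/(-247 + 73) = -5 + 204/(-174) = -5 + 204*(-1/174) = -5 - 34/29 = -179/29 ≈ -6.1724)
w(z, R) = -5/2 (w(z, R) = (½)*(-5) = -5/2)
l(J) = 0
(W + j)*l(w(-3 - 1*1, 1)) = (198 - 179/29)*0 = (5563/29)*0 = 0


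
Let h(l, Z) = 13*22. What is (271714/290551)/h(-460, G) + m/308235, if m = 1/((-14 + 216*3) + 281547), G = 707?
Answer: 11816578411652288/3613833432710184255 ≈ 0.0032698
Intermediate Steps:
m = 1/282181 (m = 1/((-14 + 648) + 281547) = 1/(634 + 281547) = 1/282181 ≈ 3.5438e-6)
h(l, Z) = 286
(271714/290551)/h(-460, G) + m/308235 = (271714/290551)/286 + (1/282181)/308235 = (271714*(1/290551))*(1/286) + (1/282181)*(1/308235) = (271714/290551)*(1/286) + 1/86978060535 = 135857/41548793 + 1/86978060535 = 11816578411652288/3613833432710184255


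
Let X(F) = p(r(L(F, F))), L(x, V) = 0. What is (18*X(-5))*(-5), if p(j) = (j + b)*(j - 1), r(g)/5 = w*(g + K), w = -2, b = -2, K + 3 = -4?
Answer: -422280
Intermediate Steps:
K = -7 (K = -3 - 4 = -7)
r(g) = 70 - 10*g (r(g) = 5*(-2*(g - 7)) = 5*(-2*(-7 + g)) = 5*(14 - 2*g) = 70 - 10*g)
p(j) = (-1 + j)*(-2 + j) (p(j) = (j - 2)*(j - 1) = (-2 + j)*(-1 + j) = (-1 + j)*(-2 + j))
X(F) = 4692 (X(F) = 2 + (70 - 10*0)**2 - 3*(70 - 10*0) = 2 + (70 + 0)**2 - 3*(70 + 0) = 2 + 70**2 - 3*70 = 2 + 4900 - 210 = 4692)
(18*X(-5))*(-5) = (18*4692)*(-5) = 84456*(-5) = -422280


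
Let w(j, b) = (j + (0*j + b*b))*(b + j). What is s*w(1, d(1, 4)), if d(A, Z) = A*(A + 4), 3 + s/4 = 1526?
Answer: 950352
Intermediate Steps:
s = 6092 (s = -12 + 4*1526 = -12 + 6104 = 6092)
d(A, Z) = A*(4 + A)
w(j, b) = (b + j)*(j + b**2) (w(j, b) = (j + (0 + b**2))*(b + j) = (j + b**2)*(b + j) = (b + j)*(j + b**2))
s*w(1, d(1, 4)) = 6092*((1*(4 + 1))**3 + 1**2 + (1*(4 + 1))*1 + 1*(1*(4 + 1))**2) = 6092*((1*5)**3 + 1 + (1*5)*1 + 1*(1*5)**2) = 6092*(5**3 + 1 + 5*1 + 1*5**2) = 6092*(125 + 1 + 5 + 1*25) = 6092*(125 + 1 + 5 + 25) = 6092*156 = 950352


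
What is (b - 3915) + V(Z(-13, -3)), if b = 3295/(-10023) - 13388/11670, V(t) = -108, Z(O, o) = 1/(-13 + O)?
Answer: -26152030778/6498245 ≈ -4024.5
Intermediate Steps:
b = -9591143/6498245 (b = 3295*(-1/10023) - 13388*1/11670 = -3295/10023 - 6694/5835 = -9591143/6498245 ≈ -1.4760)
(b - 3915) + V(Z(-13, -3)) = (-9591143/6498245 - 3915) - 108 = -25450220318/6498245 - 108 = -26152030778/6498245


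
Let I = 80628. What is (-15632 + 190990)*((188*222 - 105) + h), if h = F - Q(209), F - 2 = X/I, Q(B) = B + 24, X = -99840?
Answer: 48777279664240/6719 ≈ 7.2596e+9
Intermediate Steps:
Q(B) = 24 + B
F = 5118/6719 (F = 2 - 99840/80628 = 2 - 99840*1/80628 = 2 - 8320/6719 = 5118/6719 ≈ 0.76172)
h = -1560409/6719 (h = 5118/6719 - (24 + 209) = 5118/6719 - 1*233 = 5118/6719 - 233 = -1560409/6719 ≈ -232.24)
(-15632 + 190990)*((188*222 - 105) + h) = (-15632 + 190990)*((188*222 - 105) - 1560409/6719) = 175358*((41736 - 105) - 1560409/6719) = 175358*(41631 - 1560409/6719) = 175358*(278158280/6719) = 48777279664240/6719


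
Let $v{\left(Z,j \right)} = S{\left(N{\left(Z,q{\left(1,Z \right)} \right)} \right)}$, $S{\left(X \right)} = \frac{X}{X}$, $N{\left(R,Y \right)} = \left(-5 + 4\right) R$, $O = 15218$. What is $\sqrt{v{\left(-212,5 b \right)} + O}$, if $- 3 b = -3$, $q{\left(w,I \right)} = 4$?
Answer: $3 \sqrt{1691} \approx 123.37$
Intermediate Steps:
$N{\left(R,Y \right)} = - R$
$b = 1$ ($b = \left(- \frac{1}{3}\right) \left(-3\right) = 1$)
$S{\left(X \right)} = 1$
$v{\left(Z,j \right)} = 1$
$\sqrt{v{\left(-212,5 b \right)} + O} = \sqrt{1 + 15218} = \sqrt{15219} = 3 \sqrt{1691}$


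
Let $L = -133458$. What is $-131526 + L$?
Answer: $-264984$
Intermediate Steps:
$-131526 + L = -131526 - 133458 = -264984$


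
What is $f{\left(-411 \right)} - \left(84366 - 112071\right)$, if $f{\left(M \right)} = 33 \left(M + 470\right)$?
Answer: $29652$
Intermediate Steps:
$f{\left(M \right)} = 15510 + 33 M$ ($f{\left(M \right)} = 33 \left(470 + M\right) = 15510 + 33 M$)
$f{\left(-411 \right)} - \left(84366 - 112071\right) = \left(15510 + 33 \left(-411\right)\right) - \left(84366 - 112071\right) = \left(15510 - 13563\right) - \left(84366 - 112071\right) = 1947 - -27705 = 1947 + 27705 = 29652$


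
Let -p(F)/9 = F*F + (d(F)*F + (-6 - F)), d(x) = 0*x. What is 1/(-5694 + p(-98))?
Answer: -1/92958 ≈ -1.0758e-5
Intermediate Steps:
d(x) = 0
p(F) = 54 - 9*F² + 9*F (p(F) = -9*(F*F + (0*F + (-6 - F))) = -9*(F² + (0 + (-6 - F))) = -9*(F² + (-6 - F)) = -9*(-6 + F² - F) = 54 - 9*F² + 9*F)
1/(-5694 + p(-98)) = 1/(-5694 + (54 - 9*(-98)² + 9*(-98))) = 1/(-5694 + (54 - 9*9604 - 882)) = 1/(-5694 + (54 - 86436 - 882)) = 1/(-5694 - 87264) = 1/(-92958) = -1/92958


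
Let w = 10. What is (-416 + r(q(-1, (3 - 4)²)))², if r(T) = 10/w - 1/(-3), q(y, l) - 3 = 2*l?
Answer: 1547536/9 ≈ 1.7195e+5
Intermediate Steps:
q(y, l) = 3 + 2*l
r(T) = 4/3 (r(T) = 10/10 - 1/(-3) = 10*(⅒) - 1*(-⅓) = 1 + ⅓ = 4/3)
(-416 + r(q(-1, (3 - 4)²)))² = (-416 + 4/3)² = (-1244/3)² = 1547536/9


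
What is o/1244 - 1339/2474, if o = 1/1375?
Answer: -1145178513/2115888500 ≈ -0.54123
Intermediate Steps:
o = 1/1375 ≈ 0.00072727
o/1244 - 1339/2474 = (1/1375)/1244 - 1339/2474 = (1/1375)*(1/1244) - 1339*1/2474 = 1/1710500 - 1339/2474 = -1145178513/2115888500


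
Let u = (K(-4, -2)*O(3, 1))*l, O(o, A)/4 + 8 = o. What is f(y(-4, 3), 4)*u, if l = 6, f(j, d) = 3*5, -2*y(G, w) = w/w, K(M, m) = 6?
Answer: -10800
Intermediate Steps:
O(o, A) = -32 + 4*o
y(G, w) = -½ (y(G, w) = -w/(2*w) = -½*1 = -½)
f(j, d) = 15
u = -720 (u = (6*(-32 + 4*3))*6 = (6*(-32 + 12))*6 = (6*(-20))*6 = -120*6 = -720)
f(y(-4, 3), 4)*u = 15*(-720) = -10800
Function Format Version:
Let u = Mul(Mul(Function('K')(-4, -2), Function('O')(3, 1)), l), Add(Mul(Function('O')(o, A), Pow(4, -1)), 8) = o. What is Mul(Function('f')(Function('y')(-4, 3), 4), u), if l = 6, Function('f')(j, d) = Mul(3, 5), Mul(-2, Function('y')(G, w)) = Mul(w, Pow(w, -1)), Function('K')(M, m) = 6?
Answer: -10800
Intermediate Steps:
Function('O')(o, A) = Add(-32, Mul(4, o))
Function('y')(G, w) = Rational(-1, 2) (Function('y')(G, w) = Mul(Rational(-1, 2), Mul(w, Pow(w, -1))) = Mul(Rational(-1, 2), 1) = Rational(-1, 2))
Function('f')(j, d) = 15
u = -720 (u = Mul(Mul(6, Add(-32, Mul(4, 3))), 6) = Mul(Mul(6, Add(-32, 12)), 6) = Mul(Mul(6, -20), 6) = Mul(-120, 6) = -720)
Mul(Function('f')(Function('y')(-4, 3), 4), u) = Mul(15, -720) = -10800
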